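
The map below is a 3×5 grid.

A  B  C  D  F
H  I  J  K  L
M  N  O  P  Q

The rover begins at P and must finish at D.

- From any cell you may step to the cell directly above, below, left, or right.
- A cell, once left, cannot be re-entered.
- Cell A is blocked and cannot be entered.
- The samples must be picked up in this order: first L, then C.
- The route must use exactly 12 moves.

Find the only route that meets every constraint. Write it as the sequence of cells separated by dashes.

P - Q - L - K - J - O - N - M - H - I - B - C - D

The waypoints must appear in the order L, C, with no cell reused.
Route from P: right to Q, up to L, 2× left (reaching J), down to O, 2× left (reaching M), up to H, right to I, up to B, 2× right (reaching D) — 12 moves in all.
Check: order respected (L at step 2, C at step 11); 12 moves as required.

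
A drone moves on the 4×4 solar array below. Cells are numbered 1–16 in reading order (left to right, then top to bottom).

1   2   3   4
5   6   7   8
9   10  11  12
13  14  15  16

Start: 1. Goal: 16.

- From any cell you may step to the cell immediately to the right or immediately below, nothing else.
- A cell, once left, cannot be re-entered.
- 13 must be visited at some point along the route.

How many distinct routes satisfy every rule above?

A right/down-only route from 1 to 16 makes exactly 3 down-moves and 3 right-moves in some order.
With no other constraints that would be C(6,3) = 20 routes.
Split at 13 and multiply the segment counts: 1→13: 1; 13→16: 1; product = 1.
That gives 1 route.

1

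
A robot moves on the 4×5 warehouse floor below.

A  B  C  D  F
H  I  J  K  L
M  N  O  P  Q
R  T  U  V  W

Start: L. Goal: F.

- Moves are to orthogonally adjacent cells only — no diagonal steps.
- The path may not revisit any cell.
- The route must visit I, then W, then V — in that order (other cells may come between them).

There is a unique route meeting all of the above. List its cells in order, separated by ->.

The waypoints must appear in the order I, W, V, with no cell reused.
Route from L: 3× left (reaching I), down to N, 3× right (reaching Q), down to W, 4× left (reaching R), 3× up (reaching A), 4× right (reaching F) — 19 moves in all.
Check: order respected (I at step 3, W at step 8, V at step 9).

L -> K -> J -> I -> N -> O -> P -> Q -> W -> V -> U -> T -> R -> M -> H -> A -> B -> C -> D -> F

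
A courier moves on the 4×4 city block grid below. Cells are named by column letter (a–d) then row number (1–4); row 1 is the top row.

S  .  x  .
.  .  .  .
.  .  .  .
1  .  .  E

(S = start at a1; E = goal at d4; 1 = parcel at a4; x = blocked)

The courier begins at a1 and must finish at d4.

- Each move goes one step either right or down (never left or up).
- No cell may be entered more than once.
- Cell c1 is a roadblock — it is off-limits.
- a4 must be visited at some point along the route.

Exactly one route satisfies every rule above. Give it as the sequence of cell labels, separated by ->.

Moves only go right or down, so the column and row indices never decrease.
Route from a1: 3× down (reaching a4), 3× right (reaching d4) — 6 moves in all.
Check: all required cells visited.

a1 -> a2 -> a3 -> a4 -> b4 -> c4 -> d4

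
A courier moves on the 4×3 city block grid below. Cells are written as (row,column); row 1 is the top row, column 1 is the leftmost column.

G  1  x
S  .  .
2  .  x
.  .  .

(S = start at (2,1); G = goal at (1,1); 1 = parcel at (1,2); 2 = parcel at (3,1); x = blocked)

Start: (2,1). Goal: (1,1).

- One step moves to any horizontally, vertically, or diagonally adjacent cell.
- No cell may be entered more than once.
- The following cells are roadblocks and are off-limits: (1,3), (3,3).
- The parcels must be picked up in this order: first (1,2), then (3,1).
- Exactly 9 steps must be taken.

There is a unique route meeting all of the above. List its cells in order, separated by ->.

The waypoints must appear in the order (1,2), (3,1), with no cell reused.
Route from (2,1): up-right 1 to (1,2), down-right 1 to (2,3), down-left 1 to (3,2), down-right 1 to (4,3), left 2 to (4,1), up 1 to (3,1), up-right 1 to (2,2), up-left 1 to (1,1) — 9 moves in all.
Check: order respected (1 at step 1, 2 at step 7); 9 moves as required.

(2,1) -> (1,2) -> (2,3) -> (3,2) -> (4,3) -> (4,2) -> (4,1) -> (3,1) -> (2,2) -> (1,1)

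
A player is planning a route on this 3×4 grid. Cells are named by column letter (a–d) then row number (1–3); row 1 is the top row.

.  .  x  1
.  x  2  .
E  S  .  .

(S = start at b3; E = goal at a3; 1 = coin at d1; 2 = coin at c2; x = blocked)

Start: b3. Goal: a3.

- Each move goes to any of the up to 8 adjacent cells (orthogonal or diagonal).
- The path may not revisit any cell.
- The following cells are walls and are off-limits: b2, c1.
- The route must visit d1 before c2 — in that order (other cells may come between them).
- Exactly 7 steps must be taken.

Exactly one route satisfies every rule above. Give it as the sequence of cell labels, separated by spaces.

The waypoints must appear in the order d1, c2, with no cell reused.
Route from b3: right to c3, up-right to d2, up to d1, down-left to c2, up-left to b1, down-left to a2, down to a3 — 7 moves in all.
Check: order respected (1 at step 3, 2 at step 4); 7 moves as required.

b3 c3 d2 d1 c2 b1 a2 a3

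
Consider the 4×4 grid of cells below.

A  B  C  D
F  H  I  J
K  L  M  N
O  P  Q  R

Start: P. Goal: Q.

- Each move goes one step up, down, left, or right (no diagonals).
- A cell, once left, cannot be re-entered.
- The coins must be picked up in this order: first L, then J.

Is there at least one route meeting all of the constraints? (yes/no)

One route that works: P → L → H → I → J → N → R → Q.

yes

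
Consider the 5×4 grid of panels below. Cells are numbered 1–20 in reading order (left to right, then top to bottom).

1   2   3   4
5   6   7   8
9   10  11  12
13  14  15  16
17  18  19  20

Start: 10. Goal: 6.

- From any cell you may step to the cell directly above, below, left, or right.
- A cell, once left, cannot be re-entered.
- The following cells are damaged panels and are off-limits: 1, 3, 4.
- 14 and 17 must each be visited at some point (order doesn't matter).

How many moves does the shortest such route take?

7

Any route passes through 14 and 17 in some order between 10 and 6. Summing Manhattan distances along each leg and taking the cheapest ordering (10 → 17 → 14 → 6) gives a lower bound of 3 + 2 + 2 = 7 moves.
A route of 7 moves achieves this: 10 → 14 → 18 → 17 → 13 → 9 → 5 → 6.
Since 7 matches the lower bound, it is optimal.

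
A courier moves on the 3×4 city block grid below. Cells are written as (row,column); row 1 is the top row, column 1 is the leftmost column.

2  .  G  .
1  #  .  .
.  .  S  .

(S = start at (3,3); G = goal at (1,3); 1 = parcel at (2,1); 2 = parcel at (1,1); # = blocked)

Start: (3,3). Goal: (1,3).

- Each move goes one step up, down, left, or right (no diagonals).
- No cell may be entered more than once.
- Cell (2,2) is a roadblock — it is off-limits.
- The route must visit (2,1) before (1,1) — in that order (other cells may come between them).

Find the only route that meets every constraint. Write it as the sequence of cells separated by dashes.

(3,3) - (3,2) - (3,1) - (2,1) - (1,1) - (1,2) - (1,3)

The waypoints must appear in the order (2,1), (1,1), with no cell reused.
Route from (3,3): left 2 to (3,1), up 2 to (1,1), right 2 to (1,3) — 6 moves in all.
Check: order respected (1 at step 3, 2 at step 4).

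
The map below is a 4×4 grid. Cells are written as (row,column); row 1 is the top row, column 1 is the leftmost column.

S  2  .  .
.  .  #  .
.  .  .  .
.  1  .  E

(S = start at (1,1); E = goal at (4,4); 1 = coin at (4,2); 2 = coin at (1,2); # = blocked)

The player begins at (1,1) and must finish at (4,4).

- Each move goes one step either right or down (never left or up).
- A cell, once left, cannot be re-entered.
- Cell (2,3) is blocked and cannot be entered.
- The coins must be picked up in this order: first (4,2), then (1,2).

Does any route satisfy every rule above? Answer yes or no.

no

(1,2) lies above (4,2), so going from (4,2) to (1,2) would need an upward move — but moves only go right/down, so (4,2) cannot be visited before (1,2).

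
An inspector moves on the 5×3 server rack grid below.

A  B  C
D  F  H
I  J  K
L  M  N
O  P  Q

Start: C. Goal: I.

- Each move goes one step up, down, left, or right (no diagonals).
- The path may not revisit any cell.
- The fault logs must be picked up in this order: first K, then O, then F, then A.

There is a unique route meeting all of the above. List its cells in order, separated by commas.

C, H, K, N, Q, P, O, L, M, J, F, B, A, D, I

The waypoints must appear in the order K, O, F, A, with no cell reused.
Route from C: 4× down (reaching Q), 2× left (reaching O), up to L, right to M, 3× up (reaching B), left to A, 2× down (reaching I) — 14 moves in all.
Check: order respected (K at step 2, O at step 6, F at step 10, A at step 12).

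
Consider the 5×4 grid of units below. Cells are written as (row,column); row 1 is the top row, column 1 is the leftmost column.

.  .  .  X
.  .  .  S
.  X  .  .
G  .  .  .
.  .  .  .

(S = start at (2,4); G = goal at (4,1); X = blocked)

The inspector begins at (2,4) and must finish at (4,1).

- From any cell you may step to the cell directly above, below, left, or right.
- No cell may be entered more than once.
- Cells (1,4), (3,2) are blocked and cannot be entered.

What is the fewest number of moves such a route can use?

The Manhattan distance from (2,4) to (4,1) is |2−4| + |4−1| = 5, so at least 5 moves are needed.
A route of 5 moves achieves this: (2,4) → (3,4) → (4,4) → (4,3) → (4,2) → (4,1).
Since 5 matches the lower bound, it is optimal.

5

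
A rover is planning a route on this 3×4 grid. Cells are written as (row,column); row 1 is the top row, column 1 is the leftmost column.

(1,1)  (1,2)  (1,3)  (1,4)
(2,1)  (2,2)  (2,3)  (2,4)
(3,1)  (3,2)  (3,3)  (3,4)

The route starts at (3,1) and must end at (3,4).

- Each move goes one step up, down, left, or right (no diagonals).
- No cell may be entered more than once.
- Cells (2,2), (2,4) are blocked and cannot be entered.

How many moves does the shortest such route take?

The Manhattan distance from (3,1) to (3,4) is |3−3| + |1−4| = 3, so at least 3 moves are needed.
A route of 3 moves achieves this: (3,1) → (3,2) → (3,3) → (3,4).
Since 3 matches the lower bound, it is optimal.

3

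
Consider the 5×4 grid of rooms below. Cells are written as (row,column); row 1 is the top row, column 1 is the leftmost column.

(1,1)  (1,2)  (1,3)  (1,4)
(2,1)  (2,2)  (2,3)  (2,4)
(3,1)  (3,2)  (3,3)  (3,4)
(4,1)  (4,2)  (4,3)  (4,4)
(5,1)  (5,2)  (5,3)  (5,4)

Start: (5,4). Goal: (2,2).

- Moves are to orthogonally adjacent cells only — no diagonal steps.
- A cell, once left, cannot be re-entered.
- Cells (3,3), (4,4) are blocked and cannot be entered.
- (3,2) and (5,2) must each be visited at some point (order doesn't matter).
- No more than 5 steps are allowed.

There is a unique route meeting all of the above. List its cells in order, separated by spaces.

(5,4) (5,3) (5,2) (4,2) (3,2) (2,2)

The budget equals the shortest possible length, so every move has to be on a shortest route through the required cells.
Route from (5,4): 2× left (reaching (5,2)), 3× up (reaching (2,2)) — 5 moves in all.
Check: all required cells visited; 5 ≤ 5 moves.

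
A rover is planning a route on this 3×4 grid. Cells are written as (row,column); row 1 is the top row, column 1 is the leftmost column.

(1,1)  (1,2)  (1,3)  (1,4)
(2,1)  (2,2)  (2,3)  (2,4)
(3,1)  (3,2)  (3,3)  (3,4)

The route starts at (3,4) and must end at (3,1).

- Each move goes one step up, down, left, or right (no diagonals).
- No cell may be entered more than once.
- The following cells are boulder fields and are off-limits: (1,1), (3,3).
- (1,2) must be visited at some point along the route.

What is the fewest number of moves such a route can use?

Any route passes through (1,2) somewhere between (3,4) and (3,1). Summing Manhattan distances along the two legs ((3,4) → (1,2) → (3,1)) gives a lower bound of 4 + 3 = 7 moves.
A route of 7 moves achieves this: (3,4) → (2,4) → (1,4) → (1,3) → (1,2) → (2,2) → (3,2) → (3,1).
Since 7 matches the lower bound, it is optimal.

7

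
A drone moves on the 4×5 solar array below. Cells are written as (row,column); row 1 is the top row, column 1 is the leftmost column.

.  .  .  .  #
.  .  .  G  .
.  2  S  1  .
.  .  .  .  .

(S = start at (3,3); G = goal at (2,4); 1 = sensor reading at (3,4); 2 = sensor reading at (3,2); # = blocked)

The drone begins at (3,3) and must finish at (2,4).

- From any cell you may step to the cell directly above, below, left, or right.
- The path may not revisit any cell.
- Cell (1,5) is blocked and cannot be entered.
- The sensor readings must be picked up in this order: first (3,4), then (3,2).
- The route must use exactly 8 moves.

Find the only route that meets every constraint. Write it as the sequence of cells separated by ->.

The waypoints must appear in the order (3,4), (3,2), with no cell reused.
Route from (3,3): right 1 to (3,4), down 1 to (4,4), left 2 to (4,2), up 2 to (2,2), right 2 to (2,4) — 8 moves in all.
Check: order respected (1 at step 1, 2 at step 5); 8 moves as required.

(3,3) -> (3,4) -> (4,4) -> (4,3) -> (4,2) -> (3,2) -> (2,2) -> (2,3) -> (2,4)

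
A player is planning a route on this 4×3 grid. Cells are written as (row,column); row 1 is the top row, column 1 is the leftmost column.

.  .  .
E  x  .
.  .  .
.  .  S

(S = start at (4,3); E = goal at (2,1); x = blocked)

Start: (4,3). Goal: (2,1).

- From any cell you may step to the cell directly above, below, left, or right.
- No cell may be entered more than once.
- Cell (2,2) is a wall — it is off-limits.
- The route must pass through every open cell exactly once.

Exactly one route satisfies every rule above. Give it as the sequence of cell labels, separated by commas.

Need to visit all 11 open cells exactly once, starting at (4,3) and ending at (2,1).
Cell (2,3) has only two open neighbours ((1,3) and (3,3)), so the path must pass straight through it: one of those is the cell it's entered from and the other is where it exits.
Route from (4,3): 2× left (reaching (4,1)), up to (3,1), 2× right (reaching (3,3)), 2× up (reaching (1,3)), 2× left (reaching (1,1)), down to (2,1) — 10 moves in all.
Check: all 11 open cells covered.

(4,3), (4,2), (4,1), (3,1), (3,2), (3,3), (2,3), (1,3), (1,2), (1,1), (2,1)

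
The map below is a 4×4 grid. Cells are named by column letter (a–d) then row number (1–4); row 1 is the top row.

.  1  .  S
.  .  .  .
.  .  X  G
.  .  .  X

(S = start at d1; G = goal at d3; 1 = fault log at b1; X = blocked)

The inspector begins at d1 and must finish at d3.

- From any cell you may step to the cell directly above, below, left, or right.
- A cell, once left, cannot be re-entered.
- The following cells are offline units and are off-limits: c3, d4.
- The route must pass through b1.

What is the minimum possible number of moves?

6

Any route passes through b1 somewhere between d1 and d3. Summing Manhattan distances along the two legs (d1 → b1 → d3) gives a lower bound of 2 + 4 = 6 moves.
A route of 6 moves achieves this: d1 → c1 → b1 → b2 → c2 → d2 → d3.
Since 6 matches the lower bound, it is optimal.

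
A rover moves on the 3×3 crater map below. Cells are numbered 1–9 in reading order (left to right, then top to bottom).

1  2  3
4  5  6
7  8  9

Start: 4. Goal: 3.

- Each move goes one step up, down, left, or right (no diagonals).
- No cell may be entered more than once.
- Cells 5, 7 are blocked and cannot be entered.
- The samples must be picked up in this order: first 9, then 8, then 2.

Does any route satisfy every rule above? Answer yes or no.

8 must be visited but has only one open neighbour (9), and it is neither the start nor the goal — the route would have to enter and leave through 9, re-entering it.

no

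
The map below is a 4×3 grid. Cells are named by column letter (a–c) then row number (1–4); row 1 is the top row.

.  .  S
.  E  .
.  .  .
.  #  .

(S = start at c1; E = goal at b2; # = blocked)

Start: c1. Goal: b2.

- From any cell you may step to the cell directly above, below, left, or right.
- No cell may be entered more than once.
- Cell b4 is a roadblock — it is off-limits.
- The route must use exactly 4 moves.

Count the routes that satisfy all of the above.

Need simple routes of exactly 4 moves from c1 to b2 (Manhattan distance 2, so 1 moves are spent on a detour and 1 undoing it).
Enumerating: c1 c2 c3 b3 b2 | c1 b1 a1 a2 b2.
That gives 2 routes.

2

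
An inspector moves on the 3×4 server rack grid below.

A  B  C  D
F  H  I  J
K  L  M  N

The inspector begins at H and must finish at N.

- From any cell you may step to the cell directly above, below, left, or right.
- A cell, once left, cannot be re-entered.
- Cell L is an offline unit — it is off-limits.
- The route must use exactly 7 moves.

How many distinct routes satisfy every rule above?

Need simple routes of exactly 7 moves from H to N (Manhattan distance 3, so 2 moves are spent on a detour and 2 undoing it).
Enumerating: H B C D J I M N | H F A B C I M N | H F A B C I J N | H F A B C D J N.
That gives 4 routes.

4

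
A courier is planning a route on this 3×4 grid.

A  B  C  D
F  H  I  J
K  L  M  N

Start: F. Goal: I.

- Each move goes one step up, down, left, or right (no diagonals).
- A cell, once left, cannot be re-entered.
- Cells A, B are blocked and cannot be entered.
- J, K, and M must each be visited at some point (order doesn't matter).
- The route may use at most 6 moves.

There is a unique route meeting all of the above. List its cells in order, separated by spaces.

F K L M N J I

The 6-move cap with required stops at J, K, M leaves no slack for detours.
Route from F: down to K, 3× right (reaching N), up to J, left to I — 6 moves in all.
Check: all required cells visited; 6 ≤ 6 moves.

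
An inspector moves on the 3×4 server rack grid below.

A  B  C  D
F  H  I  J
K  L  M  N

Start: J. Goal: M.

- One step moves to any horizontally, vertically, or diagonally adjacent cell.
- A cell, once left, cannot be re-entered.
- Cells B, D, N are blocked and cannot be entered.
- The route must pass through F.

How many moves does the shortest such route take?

Any route passes through F somewhere between J and M. Summing Chebyshev distances along the two legs (J → F → M) gives a lower bound of 3 + 2 = 5 moves.
A route of 5 moves achieves this: J → C → H → F → L → M.
Since 5 matches the lower bound, it is optimal.

5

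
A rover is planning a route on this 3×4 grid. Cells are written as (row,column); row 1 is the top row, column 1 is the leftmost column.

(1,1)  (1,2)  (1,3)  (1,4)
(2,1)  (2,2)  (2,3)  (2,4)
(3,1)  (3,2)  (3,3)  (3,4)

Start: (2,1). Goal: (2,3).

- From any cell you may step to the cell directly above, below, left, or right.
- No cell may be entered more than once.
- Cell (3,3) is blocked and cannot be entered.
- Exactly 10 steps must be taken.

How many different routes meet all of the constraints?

Need simple routes of exactly 10 moves from (2,1) to (2,3) (Manhattan distance 2, so 4 moves are spent on a detour and 4 undoing it).
No route satisfies every constraint, so the count is 0.

0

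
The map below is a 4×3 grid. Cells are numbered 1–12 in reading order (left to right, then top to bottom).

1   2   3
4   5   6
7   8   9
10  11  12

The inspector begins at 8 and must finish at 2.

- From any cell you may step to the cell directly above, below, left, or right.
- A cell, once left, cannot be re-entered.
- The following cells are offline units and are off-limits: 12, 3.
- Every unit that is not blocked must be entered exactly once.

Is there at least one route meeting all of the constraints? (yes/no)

Colour the cells like a checkerboard: each orthogonal step flips colour, so a Hamiltonian route alternates colours. Here there are 5 cells of one colour and 5 of the other, with start on the same colour as the goal — the counts and endpoints can't be arranged into an alternating sequence of length 10, so no Hamiltonian route exists.

no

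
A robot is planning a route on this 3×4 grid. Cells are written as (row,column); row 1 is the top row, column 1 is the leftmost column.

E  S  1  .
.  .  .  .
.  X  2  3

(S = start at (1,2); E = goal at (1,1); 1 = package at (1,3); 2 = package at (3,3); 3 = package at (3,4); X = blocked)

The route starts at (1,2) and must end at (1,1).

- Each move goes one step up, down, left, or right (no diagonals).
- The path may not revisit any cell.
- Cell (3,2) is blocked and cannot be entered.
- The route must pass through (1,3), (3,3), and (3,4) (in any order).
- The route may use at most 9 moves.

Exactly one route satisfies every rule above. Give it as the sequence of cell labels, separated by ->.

(1,2) -> (1,3) -> (1,4) -> (2,4) -> (3,4) -> (3,3) -> (2,3) -> (2,2) -> (2,1) -> (1,1)

Any route must reach (1,3), (3,3), and (3,4) and still end at (1,1) within 9 moves, so the order of the required stops is forced.
Route from (1,2): right 2 to (1,4), down 2 to (3,4), left 1 to (3,3), up 1 to (2,3), left 2 to (2,1), up 1 to (1,1) — 9 moves in all.
Check: all required cells visited; 9 ≤ 9 moves.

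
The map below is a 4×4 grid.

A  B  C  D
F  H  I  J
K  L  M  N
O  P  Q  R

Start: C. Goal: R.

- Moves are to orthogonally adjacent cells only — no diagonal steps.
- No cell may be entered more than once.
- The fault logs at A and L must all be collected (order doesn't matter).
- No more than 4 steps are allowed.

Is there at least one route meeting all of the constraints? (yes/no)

no

Even ignoring the no-revisit rule, getting from C to R, taking the cheapest ordering C → A → L → R needs at least 2 + 3 + 3 = 8 moves (Manhattan distance per leg), which exceeds the 4-move limit.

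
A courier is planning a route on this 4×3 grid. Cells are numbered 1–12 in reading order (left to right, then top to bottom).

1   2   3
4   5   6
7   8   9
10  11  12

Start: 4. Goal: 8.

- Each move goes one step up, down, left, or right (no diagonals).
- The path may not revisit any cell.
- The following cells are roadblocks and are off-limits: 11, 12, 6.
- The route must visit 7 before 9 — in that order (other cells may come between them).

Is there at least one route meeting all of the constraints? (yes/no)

no

9 must be visited but has only one open neighbour (8), and it is neither the start nor the goal — the route would have to enter and leave through 8, re-entering it.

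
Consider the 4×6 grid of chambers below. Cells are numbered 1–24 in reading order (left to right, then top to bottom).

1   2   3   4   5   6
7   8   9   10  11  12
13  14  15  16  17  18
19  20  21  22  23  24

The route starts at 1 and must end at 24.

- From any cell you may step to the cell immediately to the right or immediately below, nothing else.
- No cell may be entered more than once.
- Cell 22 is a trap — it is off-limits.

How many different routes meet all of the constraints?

36

A right/down-only route from 1 to 24 makes exactly 3 down-moves and 5 right-moves in some order.
With no other constraints that would be C(8,3) = 56 routes.
Subtract routes through each blocked cell (inclusion–exclusion for overlaps): − through 22: 20 → 36.
That gives 36 routes.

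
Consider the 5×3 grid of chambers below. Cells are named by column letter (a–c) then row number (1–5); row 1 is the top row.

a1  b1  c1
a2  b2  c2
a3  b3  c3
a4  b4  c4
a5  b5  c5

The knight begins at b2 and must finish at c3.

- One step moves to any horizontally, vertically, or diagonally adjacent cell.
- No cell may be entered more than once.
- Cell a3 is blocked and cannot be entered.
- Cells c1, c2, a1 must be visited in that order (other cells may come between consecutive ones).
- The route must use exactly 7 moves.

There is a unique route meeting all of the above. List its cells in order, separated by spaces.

The waypoints must appear in the order c1, c2, a1, with no cell reused.
Route from b2: up-right to c1, down to c2, up-left to b1, left to a1, down to a2, down-right to b3, right to c3 — 7 moves in all.
Check: order respected (c1 at step 1, c2 at step 2, a1 at step 4); 7 moves as required.

b2 c1 c2 b1 a1 a2 b3 c3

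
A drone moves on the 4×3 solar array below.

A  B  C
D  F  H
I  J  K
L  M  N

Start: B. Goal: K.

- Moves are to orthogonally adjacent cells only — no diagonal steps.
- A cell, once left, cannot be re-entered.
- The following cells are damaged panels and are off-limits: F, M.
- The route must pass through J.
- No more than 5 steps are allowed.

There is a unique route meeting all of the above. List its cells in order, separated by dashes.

Any route must reach J and still end at K within 5 moves, so the order of the required stops is forced.
Route from B: left to A, 2× down (reaching I), 2× right (reaching K) — 5 moves in all.
Check: all required cells visited; 5 ≤ 5 moves.

B - A - D - I - J - K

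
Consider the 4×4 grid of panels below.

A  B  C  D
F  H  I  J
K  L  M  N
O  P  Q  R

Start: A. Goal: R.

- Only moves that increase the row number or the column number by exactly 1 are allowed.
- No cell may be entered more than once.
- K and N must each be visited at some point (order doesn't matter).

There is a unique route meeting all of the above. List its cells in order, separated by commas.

Moves only go right or down, so the column and row indices never decrease.
Route from A: 2× down (reaching K), 3× right (reaching N), down to R — 6 moves in all.
Check: all required cells visited.

A, F, K, L, M, N, R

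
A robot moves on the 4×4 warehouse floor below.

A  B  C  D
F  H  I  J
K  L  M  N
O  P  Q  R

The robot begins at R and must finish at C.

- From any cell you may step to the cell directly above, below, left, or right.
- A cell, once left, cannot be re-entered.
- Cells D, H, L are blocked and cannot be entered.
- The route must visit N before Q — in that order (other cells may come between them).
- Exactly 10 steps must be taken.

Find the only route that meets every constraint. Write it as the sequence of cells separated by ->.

The waypoints must appear in the order N, Q, with no cell reused.
Route from R: up to N, left to M, down to Q, 2× left (reaching O), 3× up (reaching A), 2× right (reaching C) — 10 moves in all.
Check: order respected (N at step 1, Q at step 3); 10 moves as required.

R -> N -> M -> Q -> P -> O -> K -> F -> A -> B -> C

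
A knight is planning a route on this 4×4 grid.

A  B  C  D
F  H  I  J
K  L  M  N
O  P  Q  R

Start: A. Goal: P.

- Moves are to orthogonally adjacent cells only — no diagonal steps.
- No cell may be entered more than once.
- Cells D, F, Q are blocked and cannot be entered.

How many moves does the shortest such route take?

4

The Manhattan distance from A to P is |1−4| + |1−2| = 4, so at least 4 moves are needed.
A route of 4 moves achieves this: A → B → H → L → P.
Since 4 matches the lower bound, it is optimal.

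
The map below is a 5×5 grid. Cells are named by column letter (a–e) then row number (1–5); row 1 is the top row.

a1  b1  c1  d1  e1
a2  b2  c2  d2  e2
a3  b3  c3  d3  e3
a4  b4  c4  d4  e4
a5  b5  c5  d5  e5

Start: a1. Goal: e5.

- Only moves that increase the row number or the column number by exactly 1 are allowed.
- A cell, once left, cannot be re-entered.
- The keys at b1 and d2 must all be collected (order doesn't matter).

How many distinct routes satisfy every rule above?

A right/down-only route from a1 to e5 makes exactly 4 down-moves and 4 right-moves in some order.
With no other constraints that would be C(8,4) = 70 routes.
A monotone route can only reach the required cells in the order b1, d2, so split there and multiply the segment counts: a1→b1: 1; b1→d2: 3; d2→e5: 4; product = 12.
That gives 12 routes.

12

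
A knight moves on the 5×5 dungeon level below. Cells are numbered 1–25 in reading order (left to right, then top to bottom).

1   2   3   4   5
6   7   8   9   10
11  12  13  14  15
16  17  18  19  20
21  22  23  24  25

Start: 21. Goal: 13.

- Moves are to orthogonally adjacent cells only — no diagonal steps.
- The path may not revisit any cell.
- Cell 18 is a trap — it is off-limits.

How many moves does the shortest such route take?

4

The Manhattan distance from 21 to 13 is |5−3| + |1−3| = 4, so at least 4 moves are needed.
A route of 4 moves achieves this: 21 → 16 → 11 → 12 → 13.
Since 4 matches the lower bound, it is optimal.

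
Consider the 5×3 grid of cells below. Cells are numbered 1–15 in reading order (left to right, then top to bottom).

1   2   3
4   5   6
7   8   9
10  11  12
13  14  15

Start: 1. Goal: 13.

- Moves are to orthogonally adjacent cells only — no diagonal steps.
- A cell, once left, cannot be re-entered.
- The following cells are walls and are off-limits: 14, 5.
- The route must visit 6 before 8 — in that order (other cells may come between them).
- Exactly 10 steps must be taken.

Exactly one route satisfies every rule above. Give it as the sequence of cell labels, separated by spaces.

The waypoints must appear in the order 6, 8, with no cell reused.
Route from 1: right 2 to 3, down 3 to 12, left 1 to 11, up 1 to 8, left 1 to 7, down 2 to 13 — 10 moves in all.
Check: order respected (6 at step 3, 8 at step 7); 10 moves as required.

1 2 3 6 9 12 11 8 7 10 13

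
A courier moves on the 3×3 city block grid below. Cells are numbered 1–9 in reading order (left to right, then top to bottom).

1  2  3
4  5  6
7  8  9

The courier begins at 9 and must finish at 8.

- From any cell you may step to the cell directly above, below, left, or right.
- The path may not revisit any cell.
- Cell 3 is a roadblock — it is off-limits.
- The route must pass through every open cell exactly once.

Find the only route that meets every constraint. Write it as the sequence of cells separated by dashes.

Need to visit all 8 open cells exactly once, starting at 9 and ending at 8.
Cell 2 has only two open neighbours (5 and 1), so the path must pass straight through it: one of those is the cell it's entered from and the other is where it exits.
Route from 9: up to 6, left to 5, up to 2, left to 1, 2× down (reaching 7), right to 8 — 7 moves in all.
Check: all 8 open cells covered.

9 - 6 - 5 - 2 - 1 - 4 - 7 - 8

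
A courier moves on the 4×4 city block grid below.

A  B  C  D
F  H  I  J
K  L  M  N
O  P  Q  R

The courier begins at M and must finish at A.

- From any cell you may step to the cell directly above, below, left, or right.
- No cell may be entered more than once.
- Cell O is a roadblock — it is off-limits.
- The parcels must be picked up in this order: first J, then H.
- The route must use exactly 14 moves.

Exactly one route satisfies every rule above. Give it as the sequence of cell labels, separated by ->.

M -> I -> C -> D -> J -> N -> R -> Q -> P -> L -> K -> F -> H -> B -> A

The waypoints must appear in the order J, H, with no cell reused.
Route from M: up 2 to C, right 1 to D, down 3 to R, left 2 to P, up 1 to L, left 1 to K, up 1 to F, right 1 to H, up 1 to B, left 1 to A — 14 moves in all.
Check: order respected (J at step 4, H at step 12); 14 moves as required.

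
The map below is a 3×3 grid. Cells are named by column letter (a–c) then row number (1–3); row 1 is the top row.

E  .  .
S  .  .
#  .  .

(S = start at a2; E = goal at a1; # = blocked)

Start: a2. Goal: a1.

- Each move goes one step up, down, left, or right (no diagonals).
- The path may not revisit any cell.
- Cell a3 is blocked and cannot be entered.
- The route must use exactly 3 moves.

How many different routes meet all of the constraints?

1

Need simple routes of exactly 3 moves from a2 to a1 (Manhattan distance 1, so 1 moves are spent on a detour and 1 undoing it).
Enumerating: a2 b2 b1 a1.
That gives 1 route.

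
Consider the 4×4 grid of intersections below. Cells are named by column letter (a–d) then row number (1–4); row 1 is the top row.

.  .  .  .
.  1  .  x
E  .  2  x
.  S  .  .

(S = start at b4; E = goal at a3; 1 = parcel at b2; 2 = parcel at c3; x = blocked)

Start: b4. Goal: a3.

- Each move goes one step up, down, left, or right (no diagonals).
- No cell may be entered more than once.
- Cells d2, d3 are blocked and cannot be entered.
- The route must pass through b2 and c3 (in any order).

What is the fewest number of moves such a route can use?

6

Any route passes through b2 and c3 in some order between b4 and a3. Summing Manhattan distances along each leg and taking the cheapest ordering (b4 → b2 → c3 → a3) gives a lower bound of 2 + 2 + 2 = 6 moves.
A route of 6 moves achieves this: b4 → b3 → c3 → c2 → b2 → a2 → a3.
Since 6 matches the lower bound, it is optimal.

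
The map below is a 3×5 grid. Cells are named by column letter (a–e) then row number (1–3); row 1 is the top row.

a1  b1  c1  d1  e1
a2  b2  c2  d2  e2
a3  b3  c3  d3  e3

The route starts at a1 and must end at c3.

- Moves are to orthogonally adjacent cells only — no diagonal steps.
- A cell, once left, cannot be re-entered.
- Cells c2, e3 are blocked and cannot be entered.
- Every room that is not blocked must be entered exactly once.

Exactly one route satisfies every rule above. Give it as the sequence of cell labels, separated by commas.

a1, a2, a3, b3, b2, b1, c1, d1, e1, e2, d2, d3, c3

Need to visit all 13 open cells exactly once, starting at a1 and ending at c3.
Cell e2 has only two open neighbours (e1 and d2), so the path must pass straight through it: one of those is the cell it's entered from and the other is where it exits.
Route from a1: 2× down (reaching a3), right to b3, 2× up (reaching b1), 3× right (reaching e1), down to e2, left to d2, down to d3, left to c3 — 12 moves in all.
Check: all 13 open cells covered.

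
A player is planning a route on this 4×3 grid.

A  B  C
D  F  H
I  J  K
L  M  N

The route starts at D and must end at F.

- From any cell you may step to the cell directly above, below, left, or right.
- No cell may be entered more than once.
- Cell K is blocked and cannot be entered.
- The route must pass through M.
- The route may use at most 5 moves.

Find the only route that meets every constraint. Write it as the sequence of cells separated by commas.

D, I, L, M, J, F

Any route must reach M and still end at F within 5 moves, so the order of the required stops is forced.
Route from D: 2× down (reaching L), right to M, 2× up (reaching F) — 5 moves in all.
Check: all required cells visited; 5 ≤ 5 moves.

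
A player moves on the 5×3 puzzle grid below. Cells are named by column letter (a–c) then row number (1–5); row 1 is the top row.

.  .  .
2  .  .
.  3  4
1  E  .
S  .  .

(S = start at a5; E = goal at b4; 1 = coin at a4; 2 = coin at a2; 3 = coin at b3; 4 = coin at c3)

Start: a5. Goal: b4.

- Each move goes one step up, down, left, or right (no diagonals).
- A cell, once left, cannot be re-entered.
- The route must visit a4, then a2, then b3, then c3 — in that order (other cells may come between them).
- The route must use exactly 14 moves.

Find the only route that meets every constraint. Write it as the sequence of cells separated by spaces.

The waypoints must appear in the order a4, a2, b3, c3, with no cell reused.
Route from a5: up 4 to a1, right 2 to c1, down 1 to c2, left 1 to b2, down 1 to b3, right 1 to c3, down 2 to c5, left 1 to b5, up 1 to b4 — 14 moves in all.
Check: order respected (1 at step 1, 2 at step 3, 3 at step 9, 4 at step 10); 14 moves as required.

a5 a4 a3 a2 a1 b1 c1 c2 b2 b3 c3 c4 c5 b5 b4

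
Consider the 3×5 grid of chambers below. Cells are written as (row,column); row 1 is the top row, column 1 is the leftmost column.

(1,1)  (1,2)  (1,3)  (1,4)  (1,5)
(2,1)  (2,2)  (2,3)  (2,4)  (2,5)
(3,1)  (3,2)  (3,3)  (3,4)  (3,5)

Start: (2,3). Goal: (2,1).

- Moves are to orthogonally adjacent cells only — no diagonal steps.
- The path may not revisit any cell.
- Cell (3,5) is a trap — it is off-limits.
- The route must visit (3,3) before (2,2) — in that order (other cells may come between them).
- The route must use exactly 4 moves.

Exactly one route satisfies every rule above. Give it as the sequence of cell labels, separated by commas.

The waypoints must appear in the order (3,3), (2,2), with no cell reused.
Route from (2,3): down 1 to (3,3), left 1 to (3,2), up 1 to (2,2), left 1 to (2,1) — 4 moves in all.
Check: order respected ((3,3) at step 1, (2,2) at step 3); 4 moves as required.

(2,3), (3,3), (3,2), (2,2), (2,1)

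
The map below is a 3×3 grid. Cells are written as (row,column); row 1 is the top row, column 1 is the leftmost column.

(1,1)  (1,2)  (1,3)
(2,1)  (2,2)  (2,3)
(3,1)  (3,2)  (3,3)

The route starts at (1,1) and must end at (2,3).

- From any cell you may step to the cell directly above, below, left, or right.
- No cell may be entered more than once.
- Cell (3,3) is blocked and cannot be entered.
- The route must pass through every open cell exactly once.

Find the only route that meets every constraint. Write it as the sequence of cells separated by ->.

(1,1) -> (2,1) -> (3,1) -> (3,2) -> (2,2) -> (1,2) -> (1,3) -> (2,3)

Need to visit all 8 open cells exactly once, starting at (1,1) and ending at (2,3).
Route from (1,1): down 2 to (3,1), right 1 to (3,2), up 2 to (1,2), right 1 to (1,3), down 1 to (2,3) — 7 moves in all.
Check: all 8 open cells covered.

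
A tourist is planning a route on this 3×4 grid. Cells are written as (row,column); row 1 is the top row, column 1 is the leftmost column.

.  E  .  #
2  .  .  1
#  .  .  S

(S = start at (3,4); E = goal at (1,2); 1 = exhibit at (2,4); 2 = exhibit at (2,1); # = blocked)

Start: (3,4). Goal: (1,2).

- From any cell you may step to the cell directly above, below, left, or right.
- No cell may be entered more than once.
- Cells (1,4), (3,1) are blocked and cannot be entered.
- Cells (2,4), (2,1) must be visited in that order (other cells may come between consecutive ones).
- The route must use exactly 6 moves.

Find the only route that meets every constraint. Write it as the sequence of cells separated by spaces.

(3,4) (2,4) (2,3) (2,2) (2,1) (1,1) (1,2)

The waypoints must appear in the order (2,4), (2,1), with no cell reused.
Route from (3,4): up 1 to (2,4), left 3 to (2,1), up 1 to (1,1), right 1 to (1,2) — 6 moves in all.
Check: order respected (1 at step 1, 2 at step 4); 6 moves as required.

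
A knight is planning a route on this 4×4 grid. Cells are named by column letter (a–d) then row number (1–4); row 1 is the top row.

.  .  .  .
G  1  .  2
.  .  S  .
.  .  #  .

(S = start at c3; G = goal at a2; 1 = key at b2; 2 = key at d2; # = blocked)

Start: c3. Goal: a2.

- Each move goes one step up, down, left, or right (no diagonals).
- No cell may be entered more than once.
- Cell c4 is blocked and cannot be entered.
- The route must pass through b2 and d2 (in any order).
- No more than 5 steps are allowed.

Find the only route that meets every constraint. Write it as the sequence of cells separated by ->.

c3 -> d3 -> d2 -> c2 -> b2 -> a2

The budget equals the shortest possible length, so every move has to be on a shortest route through the required cells.
Route from c3: right 1 to d3, up 1 to d2, left 3 to a2 — 5 moves in all.
Check: all required cells visited; 5 ≤ 5 moves.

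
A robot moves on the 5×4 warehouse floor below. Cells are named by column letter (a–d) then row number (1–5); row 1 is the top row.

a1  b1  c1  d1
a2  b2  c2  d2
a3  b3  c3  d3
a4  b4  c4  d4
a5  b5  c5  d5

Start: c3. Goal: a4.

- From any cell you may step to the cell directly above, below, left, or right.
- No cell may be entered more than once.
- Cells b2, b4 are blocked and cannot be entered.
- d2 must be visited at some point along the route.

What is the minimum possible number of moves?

Any route passes through d2 somewhere between c3 and a4. Summing Manhattan distances along the two legs (c3 → d2 → a4) gives a lower bound of 2 + 5 = 7 moves.
The shortest route satisfying every rule uses 9 moves: c3 → c2 → d2 → d1 → c1 → b1 → a1 → a2 → a3 → a4.
The no-revisit rule (legs can't share cells) pushes the minimum above the 7-move bound; an exhaustive check rules out every length from 7 to 8, leaving 9 as the minimum.

9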